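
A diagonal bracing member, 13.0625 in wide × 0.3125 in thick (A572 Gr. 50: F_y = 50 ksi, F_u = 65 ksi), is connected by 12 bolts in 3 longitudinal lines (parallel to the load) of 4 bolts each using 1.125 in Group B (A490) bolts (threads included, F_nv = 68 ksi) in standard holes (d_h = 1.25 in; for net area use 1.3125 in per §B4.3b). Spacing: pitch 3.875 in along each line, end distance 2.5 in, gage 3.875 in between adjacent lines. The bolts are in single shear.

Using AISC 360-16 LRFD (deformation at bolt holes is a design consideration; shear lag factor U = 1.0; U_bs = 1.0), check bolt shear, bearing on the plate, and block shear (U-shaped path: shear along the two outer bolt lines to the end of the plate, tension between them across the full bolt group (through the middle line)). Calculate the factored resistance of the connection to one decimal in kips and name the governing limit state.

Bolt shear: A_b = π(1.125)²/4 = 0.99402 in². φR_n = 0.75 × 68 × 0.99402 × 12 × 1 = 608.3 kips.
Bearing (0.3125 in plate, F_u = 65 ksi): end bolts L_c = 2.5 − 1.25/2 = 1.875, R_n = min(1.2×1.875×0.3125×65, 2.4×1.125×0.3125×65) = 45.703 kips/bolt; interior L_c = 3.875 − 1.25 = 2.625, R_n = 54.844 kips/bolt. φR_n = 0.75 × (3×45.703 + 9×54.844) = 473.0 kips.
Block shear: shear path 2×[2.5+3×3.875] = 2×14.125 in, A_gv = 8.8281, A_nv = 2×(14.125 − 3.5×1.3125)×0.3125 = 5.957 in²; tension across gage: (7.75 − 2×1.3125)×0.3125 = 1.6016 in². R_n = min(0.6×65×5.957, 0.6×50×8.8281) + 1.0×65×1.6016 = min(232.32, 264.84) + 104.1 = 336.42 kips. φR_n = 0.75 × 336.42 = 252.3 kips.
Governing: min(608.3, 473.0, 252.3) = 252.3 kips → block shear.

252.3 kips (block shear governs)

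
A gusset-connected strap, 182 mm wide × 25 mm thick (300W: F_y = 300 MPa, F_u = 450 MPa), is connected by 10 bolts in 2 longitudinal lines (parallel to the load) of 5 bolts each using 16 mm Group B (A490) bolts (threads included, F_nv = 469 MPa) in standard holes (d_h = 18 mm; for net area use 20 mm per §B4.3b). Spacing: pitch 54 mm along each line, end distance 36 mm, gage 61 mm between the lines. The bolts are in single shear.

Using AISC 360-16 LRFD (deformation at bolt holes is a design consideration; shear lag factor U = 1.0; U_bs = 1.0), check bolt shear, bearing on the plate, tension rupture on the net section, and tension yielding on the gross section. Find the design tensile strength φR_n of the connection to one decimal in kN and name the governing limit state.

707.2 kN (bolt shear governs)

Bolt shear: A_b = π(16)²/4 = 201.06 mm². φR_n = 0.75 × 469 × 201.06 × 10 × 1 = 707.2 kN.
Bearing (25 mm plate, F_u = 450 MPa): end bolts L_c = 36 − 18/2 = 27, R_n = min(1.2×27×25×450, 2.4×16×25×450) = 364.5 kN/bolt; interior L_c = 54 − 18 = 36, R_n = 432 kN/bolt. φR_n = 0.75 × (2×364.5 + 8×432) = 3138.8 kN.
Tension rupture (net): A_n = (182 − 2×20)×25 = 3550 mm² (U = 1.0, A_e = A_n). φR_n = 0.75 × 450 × 3550 = 1198.1 kN.
Tension yield (gross): A_g = 182×25 = 4550 mm². φR_n = 0.90 × 300 × 4550 = 1228.5 kN.
Governing: min(707.2, 3138.8, 1198.1, 1228.5) = 707.2 kN → bolt shear.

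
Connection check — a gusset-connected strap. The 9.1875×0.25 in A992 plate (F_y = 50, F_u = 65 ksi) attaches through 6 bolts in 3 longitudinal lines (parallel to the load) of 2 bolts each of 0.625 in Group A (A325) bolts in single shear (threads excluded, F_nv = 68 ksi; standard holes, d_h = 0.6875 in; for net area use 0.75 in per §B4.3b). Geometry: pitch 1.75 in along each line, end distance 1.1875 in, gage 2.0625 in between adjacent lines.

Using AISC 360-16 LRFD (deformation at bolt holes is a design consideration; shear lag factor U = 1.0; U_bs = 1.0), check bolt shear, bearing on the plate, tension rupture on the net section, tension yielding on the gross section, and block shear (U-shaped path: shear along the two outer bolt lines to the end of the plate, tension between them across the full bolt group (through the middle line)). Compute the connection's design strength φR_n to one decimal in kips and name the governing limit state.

58.5 kips (block shear governs)

Bolt shear: A_b = π(0.625)²/4 = 0.3068 in². φR_n = 0.75 × 68 × 0.3068 × 6 × 1 = 93.9 kips.
Bearing (0.25 in plate, F_u = 65 ksi): end bolts L_c = 1.1875 − 0.6875/2 = 0.84375, R_n = min(1.2×0.84375×0.25×65, 2.4×0.625×0.25×65) = 16.453 kips/bolt; interior L_c = 1.75 − 0.6875 = 1.0625, R_n = 20.719 kips/bolt. φR_n = 0.75 × (3×16.453 + 3×20.719) = 83.6 kips.
Tension rupture (net): A_n = (9.1875 − 3×0.75)×0.25 = 1.7344 in² (U = 1.0, A_e = A_n). φR_n = 0.75 × 65 × 1.7344 = 84.6 kips.
Tension yield (gross): A_g = 9.1875×0.25 = 2.2969 in². φR_n = 0.90 × 50 × 2.2969 = 103.4 kips.
Block shear: shear path 2×[1.1875+1×1.75] = 2×2.9375 in, A_gv = 1.4688, A_nv = 2×(2.9375 − 1.5×0.75)×0.25 = 0.90625 in²; tension across gage: (4.125 − 2×0.75)×0.25 = 0.65625 in². R_n = min(0.6×65×0.90625, 0.6×50×1.4688) + 1.0×65×0.65625 = min(35.344, 44.064) + 42.656 = 78 kips. φR_n = 0.75 × 78 = 58.5 kips.
Governing: min(93.9, 83.6, 84.6, 103.4, 58.5) = 58.5 kips → block shear.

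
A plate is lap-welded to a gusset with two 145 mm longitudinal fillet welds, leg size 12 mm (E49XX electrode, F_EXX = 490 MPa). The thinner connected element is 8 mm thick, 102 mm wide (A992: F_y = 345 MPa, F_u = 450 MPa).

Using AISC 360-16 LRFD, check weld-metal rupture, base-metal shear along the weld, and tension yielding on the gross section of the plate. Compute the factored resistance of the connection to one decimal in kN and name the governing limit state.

Weld metal: throat = 0.707×12 = 8.484 mm, L = 2×145 = 290 mm. φR_n = 0.75 × 0.6 × 490 × 8.484 × 290 = 542.5 kN.
Base metal shear (8 mm plate): yield φR_n = 1.0×0.6×345×8×290 = 480.2 kN; rupture φR_n = 0.75×0.6×450×8×290 = 469.8 kN; take 469.8 kN (rupture).
Tension yield (gross): A_g = 102×8 = 816 mm². φR_n = 0.90 × 345 × 816 = 253.4 kN.
Governing: min(542.5, 469.8, 253.4) = 253.4 kN → gross-section yield.

253.4 kN (gross-section yield governs)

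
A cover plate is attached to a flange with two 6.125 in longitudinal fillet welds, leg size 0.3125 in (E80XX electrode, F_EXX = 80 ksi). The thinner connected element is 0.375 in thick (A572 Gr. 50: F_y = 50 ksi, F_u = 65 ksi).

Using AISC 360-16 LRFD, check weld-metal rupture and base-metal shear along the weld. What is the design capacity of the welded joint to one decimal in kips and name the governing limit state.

Weld metal: throat = 0.707×0.3125 = 0.22094 in, L = 2×6.125 = 12.25 in. φR_n = 0.75 × 0.6 × 80 × 0.22094 × 12.25 = 97.4 kips.
Base metal shear (0.375 in plate): yield φR_n = 1.0×0.6×50×0.375×12.25 = 137.8 kips; rupture φR_n = 0.75×0.6×65×0.375×12.25 = 134.4 kips; take 134.4 kips (rupture).
Governing: min(97.4, 134.4) = 97.4 kips → weld metal.

97.4 kips (weld metal governs)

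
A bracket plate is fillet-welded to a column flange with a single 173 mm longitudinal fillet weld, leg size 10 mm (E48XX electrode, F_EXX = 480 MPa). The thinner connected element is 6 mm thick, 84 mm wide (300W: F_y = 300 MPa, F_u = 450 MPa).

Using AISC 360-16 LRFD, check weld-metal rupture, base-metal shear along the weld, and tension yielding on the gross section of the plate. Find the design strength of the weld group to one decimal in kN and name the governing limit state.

Weld metal: throat = 0.707×10 = 7.07 mm, L = 173 mm. φR_n = 0.75 × 0.6 × 480 × 7.07 × 173 = 264.2 kN.
Base metal shear (6 mm plate): yield φR_n = 1.0×0.6×300×6×173 = 186.8 kN; rupture φR_n = 0.75×0.6×450×6×173 = 210.2 kN; take 186.8 kN (yield).
Tension yield (gross): A_g = 84×6 = 504 mm². φR_n = 0.90 × 300 × 504 = 136.1 kN.
Governing: min(264.2, 186.8, 136.1) = 136.1 kN → gross-section yield.

136.1 kN (gross-section yield governs)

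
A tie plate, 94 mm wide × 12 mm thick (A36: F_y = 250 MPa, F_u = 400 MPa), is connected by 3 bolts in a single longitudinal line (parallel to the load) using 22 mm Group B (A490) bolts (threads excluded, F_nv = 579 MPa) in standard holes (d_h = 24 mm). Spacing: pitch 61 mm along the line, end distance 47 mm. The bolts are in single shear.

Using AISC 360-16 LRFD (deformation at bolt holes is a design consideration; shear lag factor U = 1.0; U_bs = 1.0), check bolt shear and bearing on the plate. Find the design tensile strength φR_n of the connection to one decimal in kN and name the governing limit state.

470.9 kN (bearing governs)

Bolt shear: A_b = π(22)²/4 = 380.13 mm². φR_n = 0.75 × 579 × 380.13 × 3 × 1 = 495.2 kN.
Bearing (12 mm plate, F_u = 400 MPa): end bolts L_c = 47 − 24/2 = 35, R_n = min(1.2×35×12×400, 2.4×22×12×400) = 201.6 kN/bolt; interior L_c = 61 − 24 = 37, R_n = 213.12 kN/bolt. φR_n = 0.75 × (1×201.6 + 2×213.12) = 470.9 kN.
Governing: min(495.2, 470.9) = 470.9 kN → bearing.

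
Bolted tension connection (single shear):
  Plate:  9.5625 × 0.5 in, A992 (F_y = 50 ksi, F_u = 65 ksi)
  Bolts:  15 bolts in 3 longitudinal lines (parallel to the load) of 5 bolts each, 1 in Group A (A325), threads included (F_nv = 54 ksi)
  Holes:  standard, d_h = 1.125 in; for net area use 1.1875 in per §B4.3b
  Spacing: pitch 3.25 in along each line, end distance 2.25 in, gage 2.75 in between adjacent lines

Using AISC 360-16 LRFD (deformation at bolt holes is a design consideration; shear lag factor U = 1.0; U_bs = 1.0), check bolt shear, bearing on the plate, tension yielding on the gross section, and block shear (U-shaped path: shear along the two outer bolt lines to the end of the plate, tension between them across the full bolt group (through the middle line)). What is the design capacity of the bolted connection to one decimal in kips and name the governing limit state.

Bolt shear: A_b = π(1)²/4 = 0.7854 in². φR_n = 0.75 × 54 × 0.7854 × 15 × 1 = 477.1 kips.
Bearing (0.5 in plate, F_u = 65 ksi): end bolts L_c = 2.25 − 1.125/2 = 1.6875, R_n = min(1.2×1.6875×0.5×65, 2.4×1×0.5×65) = 65.813 kips/bolt; interior L_c = 3.25 − 1.125 = 2.125, R_n = 78 kips/bolt. φR_n = 0.75 × (3×65.813 + 12×78) = 850.1 kips.
Tension yield (gross): A_g = 9.5625×0.5 = 4.7813 in². φR_n = 0.90 × 50 × 4.7813 = 215.2 kips.
Block shear: shear path 2×[2.25+4×3.25] = 2×15.25 in, A_gv = 15.25, A_nv = 2×(15.25 − 4.5×1.1875)×0.5 = 9.9063 in²; tension across gage: (5.5 − 2×1.1875)×0.5 = 1.5625 in². R_n = min(0.6×65×9.9063, 0.6×50×15.25) + 1.0×65×1.5625 = min(386.35, 457.5) + 101.56 = 487.91 kips. φR_n = 0.75 × 487.91 = 365.9 kips.
Governing: min(477.1, 850.1, 215.2, 365.9) = 215.2 kips → gross-section yield.

215.2 kips (gross-section yield governs)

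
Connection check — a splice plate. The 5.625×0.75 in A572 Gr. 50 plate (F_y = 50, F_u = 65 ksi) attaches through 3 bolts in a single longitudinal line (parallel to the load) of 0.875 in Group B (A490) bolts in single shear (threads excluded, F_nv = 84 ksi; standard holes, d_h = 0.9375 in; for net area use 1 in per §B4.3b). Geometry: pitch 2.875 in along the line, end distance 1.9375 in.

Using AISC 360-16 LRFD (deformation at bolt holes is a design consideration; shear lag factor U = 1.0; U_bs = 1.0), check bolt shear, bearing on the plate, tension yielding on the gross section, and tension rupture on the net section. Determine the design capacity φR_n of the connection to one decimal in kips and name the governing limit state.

Bolt shear: A_b = π(0.875)²/4 = 0.60132 in². φR_n = 0.75 × 84 × 0.60132 × 3 × 1 = 113.6 kips.
Bearing (0.75 in plate, F_u = 65 ksi): end bolts L_c = 1.9375 − 0.9375/2 = 1.46875, R_n = min(1.2×1.46875×0.75×65, 2.4×0.875×0.75×65) = 85.922 kips/bolt; interior L_c = 2.875 − 0.9375 = 1.9375, R_n = 102.38 kips/bolt. φR_n = 0.75 × (1×85.922 + 2×102.38) = 218.0 kips.
Tension yield (gross): A_g = 5.625×0.75 = 4.2188 in². φR_n = 0.90 × 50 × 4.2188 = 189.8 kips.
Tension rupture (net): A_n = (5.625 − 1×1)×0.75 = 3.4688 in² (U = 1.0, A_e = A_n). φR_n = 0.75 × 65 × 3.4688 = 169.1 kips.
Governing: min(113.6, 218.0, 189.8, 169.1) = 113.6 kips → bolt shear.

113.6 kips (bolt shear governs)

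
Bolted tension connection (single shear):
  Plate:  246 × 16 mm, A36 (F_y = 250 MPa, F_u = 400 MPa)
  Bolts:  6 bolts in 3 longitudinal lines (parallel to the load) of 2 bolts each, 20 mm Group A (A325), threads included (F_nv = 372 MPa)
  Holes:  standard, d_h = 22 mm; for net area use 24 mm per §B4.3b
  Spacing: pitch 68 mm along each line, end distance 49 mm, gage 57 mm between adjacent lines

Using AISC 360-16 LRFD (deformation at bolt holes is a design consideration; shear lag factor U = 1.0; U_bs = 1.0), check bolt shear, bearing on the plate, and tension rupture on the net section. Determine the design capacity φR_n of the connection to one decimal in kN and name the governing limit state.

525.9 kN (bolt shear governs)

Bolt shear: A_b = π(20)²/4 = 314.16 mm². φR_n = 0.75 × 372 × 314.16 × 6 × 1 = 525.9 kN.
Bearing (16 mm plate, F_u = 400 MPa): end bolts L_c = 49 − 22/2 = 38, R_n = min(1.2×38×16×400, 2.4×20×16×400) = 291.84 kN/bolt; interior L_c = 68 − 22 = 46, R_n = 307.2 kN/bolt. φR_n = 0.75 × (3×291.84 + 3×307.2) = 1347.8 kN.
Tension rupture (net): A_n = (246 − 3×24)×16 = 2784 mm² (U = 1.0, A_e = A_n). φR_n = 0.75 × 400 × 2784 = 835.2 kN.
Governing: min(525.9, 1347.8, 835.2) = 525.9 kN → bolt shear.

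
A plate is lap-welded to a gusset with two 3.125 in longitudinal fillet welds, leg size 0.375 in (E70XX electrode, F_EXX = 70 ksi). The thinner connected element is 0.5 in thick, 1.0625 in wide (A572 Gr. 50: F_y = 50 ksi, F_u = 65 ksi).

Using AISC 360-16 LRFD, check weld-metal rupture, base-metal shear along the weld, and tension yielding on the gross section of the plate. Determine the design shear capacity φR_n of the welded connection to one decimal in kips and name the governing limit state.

Weld metal: throat = 0.707×0.375 = 0.26513 in, L = 2×3.125 = 6.25 in. φR_n = 0.75 × 0.6 × 70 × 0.26513 × 6.25 = 52.2 kips.
Base metal shear (0.5 in plate): yield φR_n = 1.0×0.6×50×0.5×6.25 = 93.8 kips; rupture φR_n = 0.75×0.6×65×0.5×6.25 = 91.4 kips; take 91.4 kips (rupture).
Tension yield (gross): A_g = 1.0625×0.5 = 0.53125 in². φR_n = 0.90 × 50 × 0.53125 = 23.9 kips.
Governing: min(52.2, 91.4, 23.9) = 23.9 kips → gross-section yield.

23.9 kips (gross-section yield governs)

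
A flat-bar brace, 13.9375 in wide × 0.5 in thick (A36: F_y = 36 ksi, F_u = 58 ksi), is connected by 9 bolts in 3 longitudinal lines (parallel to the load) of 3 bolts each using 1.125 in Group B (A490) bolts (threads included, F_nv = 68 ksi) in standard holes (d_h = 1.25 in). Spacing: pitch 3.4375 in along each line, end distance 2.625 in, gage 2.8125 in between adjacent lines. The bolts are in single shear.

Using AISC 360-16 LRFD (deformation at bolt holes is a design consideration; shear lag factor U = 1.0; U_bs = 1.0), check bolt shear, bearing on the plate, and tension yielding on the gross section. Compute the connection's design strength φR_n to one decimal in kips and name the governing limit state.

Bolt shear: A_b = π(1.125)²/4 = 0.99402 in². φR_n = 0.75 × 68 × 0.99402 × 9 × 1 = 456.3 kips.
Bearing (0.5 in plate, F_u = 58 ksi): end bolts L_c = 2.625 − 1.25/2 = 2, R_n = min(1.2×2×0.5×58, 2.4×1.125×0.5×58) = 69.6 kips/bolt; interior L_c = 3.4375 − 1.25 = 2.1875, R_n = 76.125 kips/bolt. φR_n = 0.75 × (3×69.6 + 6×76.125) = 499.2 kips.
Tension yield (gross): A_g = 13.9375×0.5 = 6.9688 in². φR_n = 0.90 × 36 × 6.9688 = 225.8 kips.
Governing: min(456.3, 499.2, 225.8) = 225.8 kips → gross-section yield.

225.8 kips (gross-section yield governs)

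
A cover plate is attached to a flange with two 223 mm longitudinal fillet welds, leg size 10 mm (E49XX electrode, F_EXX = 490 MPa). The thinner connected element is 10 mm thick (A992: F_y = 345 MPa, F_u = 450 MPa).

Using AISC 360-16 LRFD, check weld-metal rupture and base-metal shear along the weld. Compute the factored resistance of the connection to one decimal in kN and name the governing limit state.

Weld metal: throat = 0.707×10 = 7.07 mm, L = 2×223 = 446 mm. φR_n = 0.75 × 0.6 × 490 × 7.07 × 446 = 695.3 kN.
Base metal shear (10 mm plate): yield φR_n = 1.0×0.6×345×10×446 = 923.2 kN; rupture φR_n = 0.75×0.6×450×10×446 = 903.2 kN; take 903.2 kN (rupture).
Governing: min(695.3, 903.2) = 695.3 kN → weld metal.

695.3 kN (weld metal governs)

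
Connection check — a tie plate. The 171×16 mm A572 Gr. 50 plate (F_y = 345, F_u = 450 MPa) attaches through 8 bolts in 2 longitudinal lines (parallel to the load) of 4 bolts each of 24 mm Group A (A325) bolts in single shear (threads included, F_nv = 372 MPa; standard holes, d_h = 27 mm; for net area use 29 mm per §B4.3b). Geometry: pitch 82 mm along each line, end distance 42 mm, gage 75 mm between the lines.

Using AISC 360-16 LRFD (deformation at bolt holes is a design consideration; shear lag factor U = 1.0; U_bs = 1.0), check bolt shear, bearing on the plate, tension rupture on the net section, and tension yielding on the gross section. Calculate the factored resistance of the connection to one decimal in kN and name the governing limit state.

Bolt shear: A_b = π(24)²/4 = 452.39 mm². φR_n = 0.75 × 372 × 452.39 × 8 × 1 = 1009.7 kN.
Bearing (16 mm plate, F_u = 450 MPa): end bolts L_c = 42 − 27/2 = 28.5, R_n = min(1.2×28.5×16×450, 2.4×24×16×450) = 246.24 kN/bolt; interior L_c = 82 − 27 = 55, R_n = 414.72 kN/bolt. φR_n = 0.75 × (2×246.24 + 6×414.72) = 2235.6 kN.
Tension rupture (net): A_n = (171 − 2×29)×16 = 1808 mm² (U = 1.0, A_e = A_n). φR_n = 0.75 × 450 × 1808 = 610.2 kN.
Tension yield (gross): A_g = 171×16 = 2736 mm². φR_n = 0.90 × 345 × 2736 = 849.5 kN.
Governing: min(1009.7, 2235.6, 610.2, 849.5) = 610.2 kN → net-section rupture.

610.2 kN (net-section rupture governs)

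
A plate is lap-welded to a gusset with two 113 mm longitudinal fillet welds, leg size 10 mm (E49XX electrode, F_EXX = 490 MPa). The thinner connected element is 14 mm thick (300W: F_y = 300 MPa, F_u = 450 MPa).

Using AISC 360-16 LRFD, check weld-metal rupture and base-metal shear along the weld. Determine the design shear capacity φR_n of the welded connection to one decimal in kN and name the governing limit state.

Weld metal: throat = 0.707×10 = 7.07 mm, L = 2×113 = 226 mm. φR_n = 0.75 × 0.6 × 490 × 7.07 × 226 = 352.3 kN.
Base metal shear (14 mm plate): yield φR_n = 1.0×0.6×300×14×226 = 569.5 kN; rupture φR_n = 0.75×0.6×450×14×226 = 640.7 kN; take 569.5 kN (yield).
Governing: min(352.3, 569.5) = 352.3 kN → weld metal.

352.3 kN (weld metal governs)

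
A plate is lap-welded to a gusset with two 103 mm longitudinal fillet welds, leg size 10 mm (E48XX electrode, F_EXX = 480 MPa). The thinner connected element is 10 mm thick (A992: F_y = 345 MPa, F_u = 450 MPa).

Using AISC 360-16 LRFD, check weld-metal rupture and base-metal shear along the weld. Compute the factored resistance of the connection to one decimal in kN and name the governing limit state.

314.6 kN (weld metal governs)

Weld metal: throat = 0.707×10 = 7.07 mm, L = 2×103 = 206 mm. φR_n = 0.75 × 0.6 × 480 × 7.07 × 206 = 314.6 kN.
Base metal shear (10 mm plate): yield φR_n = 1.0×0.6×345×10×206 = 426.4 kN; rupture φR_n = 0.75×0.6×450×10×206 = 417.2 kN; take 417.2 kN (rupture).
Governing: min(314.6, 417.2) = 314.6 kN → weld metal.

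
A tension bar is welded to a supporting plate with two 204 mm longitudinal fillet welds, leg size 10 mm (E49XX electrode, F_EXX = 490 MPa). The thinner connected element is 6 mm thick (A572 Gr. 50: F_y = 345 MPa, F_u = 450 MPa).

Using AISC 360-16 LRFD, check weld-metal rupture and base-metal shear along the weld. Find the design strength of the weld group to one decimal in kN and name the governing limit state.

495.7 kN (base-metal shear governs)

Weld metal: throat = 0.707×10 = 7.07 mm, L = 2×204 = 408 mm. φR_n = 0.75 × 0.6 × 490 × 7.07 × 408 = 636.0 kN.
Base metal shear (6 mm plate): yield φR_n = 1.0×0.6×345×6×408 = 506.7 kN; rupture φR_n = 0.75×0.6×450×6×408 = 495.7 kN; take 495.7 kN (rupture).
Governing: min(636.0, 495.7) = 495.7 kN → base-metal shear.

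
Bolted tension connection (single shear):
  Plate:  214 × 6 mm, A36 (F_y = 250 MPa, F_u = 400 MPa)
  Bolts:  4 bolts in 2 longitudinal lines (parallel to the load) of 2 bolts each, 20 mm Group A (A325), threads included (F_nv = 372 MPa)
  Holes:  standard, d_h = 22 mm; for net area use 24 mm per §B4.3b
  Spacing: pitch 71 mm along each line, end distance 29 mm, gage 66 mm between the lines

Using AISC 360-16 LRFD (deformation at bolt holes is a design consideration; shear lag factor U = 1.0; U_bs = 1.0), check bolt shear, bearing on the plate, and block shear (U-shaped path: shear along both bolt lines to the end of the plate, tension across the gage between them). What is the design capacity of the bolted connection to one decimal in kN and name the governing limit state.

Bolt shear: A_b = π(20)²/4 = 314.16 mm². φR_n = 0.75 × 372 × 314.16 × 4 × 1 = 350.6 kN.
Bearing (6 mm plate, F_u = 400 MPa): end bolts L_c = 29 − 22/2 = 18, R_n = min(1.2×18×6×400, 2.4×20×6×400) = 51.84 kN/bolt; interior L_c = 71 − 22 = 49, R_n = 115.2 kN/bolt. φR_n = 0.75 × (2×51.84 + 2×115.2) = 250.6 kN.
Block shear: shear path 2×[29+1×71] = 2×100 mm, A_gv = 1200, A_nv = 2×(100 − 1.5×24)×6 = 768 mm²; tension across gage: (66 − 1×24)×6 = 252 mm². R_n = min(0.6×400×768, 0.6×250×1200) + 1.0×400×252 = min(184.32, 180) + 100.8 = 280.8 kN. φR_n = 0.75 × 280.8 = 210.6 kN.
Governing: min(350.6, 250.6, 210.6) = 210.6 kN → block shear.

210.6 kN (block shear governs)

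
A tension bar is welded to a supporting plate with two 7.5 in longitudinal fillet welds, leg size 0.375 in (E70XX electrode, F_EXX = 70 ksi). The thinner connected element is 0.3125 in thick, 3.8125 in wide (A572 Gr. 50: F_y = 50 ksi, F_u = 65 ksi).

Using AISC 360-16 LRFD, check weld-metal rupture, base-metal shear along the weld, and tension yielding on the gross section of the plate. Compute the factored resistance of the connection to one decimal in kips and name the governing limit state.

Weld metal: throat = 0.707×0.375 = 0.26513 in, L = 2×7.5 = 15 in. φR_n = 0.75 × 0.6 × 70 × 0.26513 × 15 = 125.3 kips.
Base metal shear (0.3125 in plate): yield φR_n = 1.0×0.6×50×0.3125×15 = 140.6 kips; rupture φR_n = 0.75×0.6×65×0.3125×15 = 137.1 kips; take 137.1 kips (rupture).
Tension yield (gross): A_g = 3.8125×0.3125 = 1.1914 in². φR_n = 0.90 × 50 × 1.1914 = 53.6 kips.
Governing: min(125.3, 137.1, 53.6) = 53.6 kips → gross-section yield.

53.6 kips (gross-section yield governs)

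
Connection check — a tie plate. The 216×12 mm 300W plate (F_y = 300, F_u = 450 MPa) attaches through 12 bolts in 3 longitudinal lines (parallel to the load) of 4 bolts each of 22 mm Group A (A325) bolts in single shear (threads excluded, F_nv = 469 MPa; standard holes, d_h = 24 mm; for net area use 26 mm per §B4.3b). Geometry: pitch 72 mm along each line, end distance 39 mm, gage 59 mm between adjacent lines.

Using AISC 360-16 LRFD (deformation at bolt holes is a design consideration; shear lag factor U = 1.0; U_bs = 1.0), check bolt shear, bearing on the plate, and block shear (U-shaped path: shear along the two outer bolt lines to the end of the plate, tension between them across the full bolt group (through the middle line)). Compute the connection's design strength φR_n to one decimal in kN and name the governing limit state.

1064.3 kN (block shear governs)

Bolt shear: A_b = π(22)²/4 = 380.13 mm². φR_n = 0.75 × 469 × 380.13 × 12 × 1 = 1604.5 kN.
Bearing (12 mm plate, F_u = 450 MPa): end bolts L_c = 39 − 24/2 = 27, R_n = min(1.2×27×12×450, 2.4×22×12×450) = 174.96 kN/bolt; interior L_c = 72 − 24 = 48, R_n = 285.12 kN/bolt. φR_n = 0.75 × (3×174.96 + 9×285.12) = 2318.2 kN.
Block shear: shear path 2×[39+3×72] = 2×255 mm, A_gv = 6120, A_nv = 2×(255 − 3.5×26)×12 = 3936 mm²; tension across gage: (118 − 2×26)×12 = 792 mm². R_n = min(0.6×450×3936, 0.6×300×6120) + 1.0×450×792 = min(1062.7, 1101.6) + 356.4 = 1419.1 kN. φR_n = 0.75 × 1419.1 = 1064.3 kN.
Governing: min(1604.5, 2318.2, 1064.3) = 1064.3 kN → block shear.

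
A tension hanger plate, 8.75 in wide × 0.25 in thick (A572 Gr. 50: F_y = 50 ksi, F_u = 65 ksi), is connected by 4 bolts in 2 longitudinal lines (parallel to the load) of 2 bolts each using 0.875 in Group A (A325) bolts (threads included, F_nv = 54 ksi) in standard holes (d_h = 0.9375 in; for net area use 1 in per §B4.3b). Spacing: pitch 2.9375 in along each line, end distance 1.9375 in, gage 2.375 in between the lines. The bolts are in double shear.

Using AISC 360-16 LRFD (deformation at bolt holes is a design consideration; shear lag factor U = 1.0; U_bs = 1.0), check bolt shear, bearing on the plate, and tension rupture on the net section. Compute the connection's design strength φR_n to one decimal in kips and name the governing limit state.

82.3 kips (net-section rupture governs)

Bolt shear: A_b = π(0.875)²/4 = 0.60132 in². φR_n = 0.75 × 54 × 0.60132 × 4 × 2 = 194.8 kips.
Bearing (0.25 in plate, F_u = 65 ksi): end bolts L_c = 1.9375 − 0.9375/2 = 1.46875, R_n = min(1.2×1.46875×0.25×65, 2.4×0.875×0.25×65) = 28.641 kips/bolt; interior L_c = 2.9375 − 0.9375 = 2, R_n = 34.125 kips/bolt. φR_n = 0.75 × (2×28.641 + 2×34.125) = 94.1 kips.
Tension rupture (net): A_n = (8.75 − 2×1)×0.25 = 1.6875 in² (U = 1.0, A_e = A_n). φR_n = 0.75 × 65 × 1.6875 = 82.3 kips.
Governing: min(194.8, 94.1, 82.3) = 82.3 kips → net-section rupture.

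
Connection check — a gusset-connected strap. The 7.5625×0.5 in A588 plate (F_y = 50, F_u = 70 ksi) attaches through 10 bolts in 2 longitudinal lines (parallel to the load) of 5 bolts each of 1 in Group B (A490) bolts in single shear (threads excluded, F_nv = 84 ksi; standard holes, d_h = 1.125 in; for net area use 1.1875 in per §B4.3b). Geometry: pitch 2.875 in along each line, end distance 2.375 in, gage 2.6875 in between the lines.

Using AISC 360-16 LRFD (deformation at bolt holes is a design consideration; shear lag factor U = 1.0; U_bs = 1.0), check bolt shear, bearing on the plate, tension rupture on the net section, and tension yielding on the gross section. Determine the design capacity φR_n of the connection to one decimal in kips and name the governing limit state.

136.2 kips (net-section rupture governs)

Bolt shear: A_b = π(1)²/4 = 0.7854 in². φR_n = 0.75 × 84 × 0.7854 × 10 × 1 = 494.8 kips.
Bearing (0.5 in plate, F_u = 70 ksi): end bolts L_c = 2.375 − 1.125/2 = 1.8125, R_n = min(1.2×1.8125×0.5×70, 2.4×1×0.5×70) = 76.125 kips/bolt; interior L_c = 2.875 − 1.125 = 1.75, R_n = 73.5 kips/bolt. φR_n = 0.75 × (2×76.125 + 8×73.5) = 555.2 kips.
Tension rupture (net): A_n = (7.5625 − 2×1.1875)×0.5 = 2.5938 in² (U = 1.0, A_e = A_n). φR_n = 0.75 × 70 × 2.5938 = 136.2 kips.
Tension yield (gross): A_g = 7.5625×0.5 = 3.7813 in². φR_n = 0.90 × 50 × 3.7813 = 170.2 kips.
Governing: min(494.8, 555.2, 136.2, 170.2) = 136.2 kips → net-section rupture.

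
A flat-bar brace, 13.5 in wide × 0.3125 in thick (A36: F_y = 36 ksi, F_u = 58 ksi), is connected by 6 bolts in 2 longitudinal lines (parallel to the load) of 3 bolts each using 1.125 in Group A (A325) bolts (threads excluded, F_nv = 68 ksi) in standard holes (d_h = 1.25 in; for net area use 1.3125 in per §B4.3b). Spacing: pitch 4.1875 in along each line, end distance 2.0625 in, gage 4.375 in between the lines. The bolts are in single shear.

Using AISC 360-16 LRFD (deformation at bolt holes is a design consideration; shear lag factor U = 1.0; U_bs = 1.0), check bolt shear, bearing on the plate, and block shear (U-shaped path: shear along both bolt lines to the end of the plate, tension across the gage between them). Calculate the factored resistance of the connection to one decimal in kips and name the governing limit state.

147.3 kips (block shear governs)

Bolt shear: A_b = π(1.125)²/4 = 0.99402 in². φR_n = 0.75 × 68 × 0.99402 × 6 × 1 = 304.2 kips.
Bearing (0.3125 in plate, F_u = 58 ksi): end bolts L_c = 2.0625 − 1.25/2 = 1.4375, R_n = min(1.2×1.4375×0.3125×58, 2.4×1.125×0.3125×58) = 31.266 kips/bolt; interior L_c = 4.1875 − 1.25 = 2.9375, R_n = 48.938 kips/bolt. φR_n = 0.75 × (2×31.266 + 4×48.938) = 193.7 kips.
Block shear: shear path 2×[2.0625+2×4.1875] = 2×10.4375 in, A_gv = 6.5234, A_nv = 2×(10.4375 − 2.5×1.3125)×0.3125 = 4.4727 in²; tension across gage: (4.375 − 1×1.3125)×0.3125 = 0.95703 in². R_n = min(0.6×58×4.4727, 0.6×36×6.5234) + 1.0×58×0.95703 = min(155.65, 140.91) + 55.508 = 196.42 kips. φR_n = 0.75 × 196.42 = 147.3 kips.
Governing: min(304.2, 193.7, 147.3) = 147.3 kips → block shear.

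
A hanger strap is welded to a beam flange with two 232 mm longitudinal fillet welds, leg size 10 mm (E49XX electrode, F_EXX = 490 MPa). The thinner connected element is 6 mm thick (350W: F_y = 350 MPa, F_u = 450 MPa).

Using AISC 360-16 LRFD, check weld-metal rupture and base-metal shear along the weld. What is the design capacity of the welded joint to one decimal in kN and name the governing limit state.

563.8 kN (base-metal shear governs)

Weld metal: throat = 0.707×10 = 7.07 mm, L = 2×232 = 464 mm. φR_n = 0.75 × 0.6 × 490 × 7.07 × 464 = 723.3 kN.
Base metal shear (6 mm plate): yield φR_n = 1.0×0.6×350×6×464 = 584.6 kN; rupture φR_n = 0.75×0.6×450×6×464 = 563.8 kN; take 563.8 kN (rupture).
Governing: min(723.3, 563.8) = 563.8 kN → base-metal shear.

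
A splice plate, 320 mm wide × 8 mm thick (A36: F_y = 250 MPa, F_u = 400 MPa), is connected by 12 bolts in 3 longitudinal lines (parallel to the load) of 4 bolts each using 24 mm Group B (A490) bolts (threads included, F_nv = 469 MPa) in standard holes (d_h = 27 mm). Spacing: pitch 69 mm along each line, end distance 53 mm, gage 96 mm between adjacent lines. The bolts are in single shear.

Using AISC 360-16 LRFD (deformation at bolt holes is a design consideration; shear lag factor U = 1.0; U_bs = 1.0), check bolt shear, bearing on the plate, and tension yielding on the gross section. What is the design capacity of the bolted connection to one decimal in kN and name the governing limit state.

576.0 kN (gross-section yield governs)

Bolt shear: A_b = π(24)²/4 = 452.39 mm². φR_n = 0.75 × 469 × 452.39 × 12 × 1 = 1909.5 kN.
Bearing (8 mm plate, F_u = 400 MPa): end bolts L_c = 53 − 27/2 = 39.5, R_n = min(1.2×39.5×8×400, 2.4×24×8×400) = 151.68 kN/bolt; interior L_c = 69 − 27 = 42, R_n = 161.28 kN/bolt. φR_n = 0.75 × (3×151.68 + 9×161.28) = 1429.9 kN.
Tension yield (gross): A_g = 320×8 = 2560 mm². φR_n = 0.90 × 250 × 2560 = 576.0 kN.
Governing: min(1909.5, 1429.9, 576.0) = 576.0 kN → gross-section yield.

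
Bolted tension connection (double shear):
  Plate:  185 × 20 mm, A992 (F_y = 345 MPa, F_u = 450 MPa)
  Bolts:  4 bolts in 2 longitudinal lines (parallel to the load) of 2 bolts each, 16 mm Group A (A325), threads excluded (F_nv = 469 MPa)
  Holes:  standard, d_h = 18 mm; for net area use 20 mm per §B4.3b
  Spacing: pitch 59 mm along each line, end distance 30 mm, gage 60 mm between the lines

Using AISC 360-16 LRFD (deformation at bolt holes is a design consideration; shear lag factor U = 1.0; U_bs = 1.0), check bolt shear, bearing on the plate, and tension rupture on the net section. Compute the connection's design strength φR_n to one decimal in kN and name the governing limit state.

Bolt shear: A_b = π(16)²/4 = 201.06 mm². φR_n = 0.75 × 469 × 201.06 × 4 × 2 = 565.8 kN.
Bearing (20 mm plate, F_u = 450 MPa): end bolts L_c = 30 − 18/2 = 21, R_n = min(1.2×21×20×450, 2.4×16×20×450) = 226.8 kN/bolt; interior L_c = 59 − 18 = 41, R_n = 345.6 kN/bolt. φR_n = 0.75 × (2×226.8 + 2×345.6) = 858.6 kN.
Tension rupture (net): A_n = (185 − 2×20)×20 = 2900 mm² (U = 1.0, A_e = A_n). φR_n = 0.75 × 450 × 2900 = 978.8 kN.
Governing: min(565.8, 858.6, 978.8) = 565.8 kN → bolt shear.

565.8 kN (bolt shear governs)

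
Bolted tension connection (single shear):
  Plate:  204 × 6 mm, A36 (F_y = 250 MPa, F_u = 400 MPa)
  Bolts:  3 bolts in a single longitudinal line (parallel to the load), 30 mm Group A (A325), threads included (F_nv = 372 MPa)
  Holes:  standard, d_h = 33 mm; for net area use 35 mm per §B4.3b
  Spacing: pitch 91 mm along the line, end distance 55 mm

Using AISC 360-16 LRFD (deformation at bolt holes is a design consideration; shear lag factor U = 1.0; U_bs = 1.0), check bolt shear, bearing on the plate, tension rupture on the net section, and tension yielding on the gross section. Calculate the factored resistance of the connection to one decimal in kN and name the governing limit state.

275.4 kN (gross-section yield governs)

Bolt shear: A_b = π(30)²/4 = 706.86 mm². φR_n = 0.75 × 372 × 706.86 × 3 × 1 = 591.6 kN.
Bearing (6 mm plate, F_u = 400 MPa): end bolts L_c = 55 − 33/2 = 38.5, R_n = min(1.2×38.5×6×400, 2.4×30×6×400) = 110.88 kN/bolt; interior L_c = 91 − 33 = 58, R_n = 167.04 kN/bolt. φR_n = 0.75 × (1×110.88 + 2×167.04) = 333.7 kN.
Tension rupture (net): A_n = (204 − 1×35)×6 = 1014 mm² (U = 1.0, A_e = A_n). φR_n = 0.75 × 400 × 1014 = 304.2 kN.
Tension yield (gross): A_g = 204×6 = 1224 mm². φR_n = 0.90 × 250 × 1224 = 275.4 kN.
Governing: min(591.6, 333.7, 304.2, 275.4) = 275.4 kN → gross-section yield.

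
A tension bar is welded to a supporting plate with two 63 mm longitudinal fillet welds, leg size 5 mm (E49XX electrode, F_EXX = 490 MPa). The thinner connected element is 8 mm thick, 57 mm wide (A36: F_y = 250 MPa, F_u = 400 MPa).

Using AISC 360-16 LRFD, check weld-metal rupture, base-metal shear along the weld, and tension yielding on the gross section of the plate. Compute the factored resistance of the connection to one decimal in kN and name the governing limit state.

Weld metal: throat = 0.707×5 = 3.535 mm, L = 2×63 = 126 mm. φR_n = 0.75 × 0.6 × 490 × 3.535 × 126 = 98.2 kN.
Base metal shear (8 mm plate): yield φR_n = 1.0×0.6×250×8×126 = 151.2 kN; rupture φR_n = 0.75×0.6×400×8×126 = 181.4 kN; take 151.2 kN (yield).
Tension yield (gross): A_g = 57×8 = 456 mm². φR_n = 0.90 × 250 × 456 = 102.6 kN.
Governing: min(98.2, 151.2, 102.6) = 98.2 kN → weld metal.

98.2 kN (weld metal governs)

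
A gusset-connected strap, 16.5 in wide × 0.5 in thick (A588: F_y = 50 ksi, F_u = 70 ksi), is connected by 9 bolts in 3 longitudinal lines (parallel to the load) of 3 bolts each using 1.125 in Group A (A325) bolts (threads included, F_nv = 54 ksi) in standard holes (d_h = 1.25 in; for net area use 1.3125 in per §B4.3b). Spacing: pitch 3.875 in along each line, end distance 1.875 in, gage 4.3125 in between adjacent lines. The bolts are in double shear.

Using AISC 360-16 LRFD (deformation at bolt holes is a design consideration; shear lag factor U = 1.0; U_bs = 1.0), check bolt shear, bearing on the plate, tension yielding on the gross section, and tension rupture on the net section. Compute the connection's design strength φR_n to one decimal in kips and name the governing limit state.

329.8 kips (net-section rupture governs)

Bolt shear: A_b = π(1.125)²/4 = 0.99402 in². φR_n = 0.75 × 54 × 0.99402 × 9 × 2 = 724.6 kips.
Bearing (0.5 in plate, F_u = 70 ksi): end bolts L_c = 1.875 − 1.25/2 = 1.25, R_n = min(1.2×1.25×0.5×70, 2.4×1.125×0.5×70) = 52.5 kips/bolt; interior L_c = 3.875 − 1.25 = 2.625, R_n = 94.5 kips/bolt. φR_n = 0.75 × (3×52.5 + 6×94.5) = 543.4 kips.
Tension yield (gross): A_g = 16.5×0.5 = 8.25 in². φR_n = 0.90 × 50 × 8.25 = 371.3 kips.
Tension rupture (net): A_n = (16.5 − 3×1.3125)×0.5 = 6.2813 in² (U = 1.0, A_e = A_n). φR_n = 0.75 × 70 × 6.2813 = 329.8 kips.
Governing: min(724.6, 543.4, 371.3, 329.8) = 329.8 kips → net-section rupture.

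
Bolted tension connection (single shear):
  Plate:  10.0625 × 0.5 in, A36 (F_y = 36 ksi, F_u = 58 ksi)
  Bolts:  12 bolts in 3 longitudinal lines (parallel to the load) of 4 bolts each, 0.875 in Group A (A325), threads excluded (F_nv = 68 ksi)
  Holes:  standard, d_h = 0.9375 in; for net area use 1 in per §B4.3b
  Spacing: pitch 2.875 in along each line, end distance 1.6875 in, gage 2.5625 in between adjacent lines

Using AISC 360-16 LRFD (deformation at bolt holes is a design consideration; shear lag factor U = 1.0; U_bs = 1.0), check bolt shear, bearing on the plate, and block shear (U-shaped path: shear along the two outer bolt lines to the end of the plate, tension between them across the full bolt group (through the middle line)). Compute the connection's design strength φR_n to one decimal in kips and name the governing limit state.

Bolt shear: A_b = π(0.875)²/4 = 0.60132 in². φR_n = 0.75 × 68 × 0.60132 × 12 × 1 = 368.0 kips.
Bearing (0.5 in plate, F_u = 58 ksi): end bolts L_c = 1.6875 − 0.9375/2 = 1.21875, R_n = min(1.2×1.21875×0.5×58, 2.4×0.875×0.5×58) = 42.413 kips/bolt; interior L_c = 2.875 − 0.9375 = 1.9375, R_n = 60.9 kips/bolt. φR_n = 0.75 × (3×42.413 + 9×60.9) = 506.5 kips.
Block shear: shear path 2×[1.6875+3×2.875] = 2×10.3125 in, A_gv = 10.313, A_nv = 2×(10.3125 − 3.5×1)×0.5 = 6.8125 in²; tension across gage: (5.125 − 2×1)×0.5 = 1.5625 in². R_n = min(0.6×58×6.8125, 0.6×36×10.313) + 1.0×58×1.5625 = min(237.08, 222.76) + 90.625 = 313.39 kips. φR_n = 0.75 × 313.39 = 235.0 kips.
Governing: min(368.0, 506.5, 235.0) = 235.0 kips → block shear.

235.0 kips (block shear governs)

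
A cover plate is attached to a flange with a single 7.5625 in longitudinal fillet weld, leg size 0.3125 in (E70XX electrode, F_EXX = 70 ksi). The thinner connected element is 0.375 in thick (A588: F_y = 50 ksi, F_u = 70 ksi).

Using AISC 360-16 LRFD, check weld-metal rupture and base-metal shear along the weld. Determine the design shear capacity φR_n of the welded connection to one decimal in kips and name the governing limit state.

Weld metal: throat = 0.707×0.3125 = 0.22094 in, L = 7.5625 in. φR_n = 0.75 × 0.6 × 70 × 0.22094 × 7.5625 = 52.6 kips.
Base metal shear (0.375 in plate): yield φR_n = 1.0×0.6×50×0.375×7.5625 = 85.1 kips; rupture φR_n = 0.75×0.6×70×0.375×7.5625 = 89.3 kips; take 85.1 kips (yield).
Governing: min(52.6, 85.1) = 52.6 kips → weld metal.

52.6 kips (weld metal governs)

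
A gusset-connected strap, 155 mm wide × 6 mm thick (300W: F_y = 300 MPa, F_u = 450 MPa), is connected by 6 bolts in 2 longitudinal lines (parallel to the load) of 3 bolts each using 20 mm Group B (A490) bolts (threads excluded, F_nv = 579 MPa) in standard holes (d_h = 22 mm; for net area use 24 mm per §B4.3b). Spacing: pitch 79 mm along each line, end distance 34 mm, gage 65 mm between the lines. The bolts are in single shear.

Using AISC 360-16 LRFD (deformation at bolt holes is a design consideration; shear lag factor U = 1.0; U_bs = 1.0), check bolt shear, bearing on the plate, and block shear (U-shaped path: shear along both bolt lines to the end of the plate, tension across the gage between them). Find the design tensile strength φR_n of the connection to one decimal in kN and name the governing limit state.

394.1 kN (block shear governs)

Bolt shear: A_b = π(20)²/4 = 314.16 mm². φR_n = 0.75 × 579 × 314.16 × 6 × 1 = 818.5 kN.
Bearing (6 mm plate, F_u = 450 MPa): end bolts L_c = 34 − 22/2 = 23, R_n = min(1.2×23×6×450, 2.4×20×6×450) = 74.52 kN/bolt; interior L_c = 79 − 22 = 57, R_n = 129.6 kN/bolt. φR_n = 0.75 × (2×74.52 + 4×129.6) = 500.6 kN.
Block shear: shear path 2×[34+2×79] = 2×192 mm, A_gv = 2304, A_nv = 2×(192 − 2.5×24)×6 = 1584 mm²; tension across gage: (65 − 1×24)×6 = 246 mm². R_n = min(0.6×450×1584, 0.6×300×2304) + 1.0×450×246 = min(427.68, 414.72) + 110.7 = 525.42 kN. φR_n = 0.75 × 525.42 = 394.1 kN.
Governing: min(818.5, 500.6, 394.1) = 394.1 kN → block shear.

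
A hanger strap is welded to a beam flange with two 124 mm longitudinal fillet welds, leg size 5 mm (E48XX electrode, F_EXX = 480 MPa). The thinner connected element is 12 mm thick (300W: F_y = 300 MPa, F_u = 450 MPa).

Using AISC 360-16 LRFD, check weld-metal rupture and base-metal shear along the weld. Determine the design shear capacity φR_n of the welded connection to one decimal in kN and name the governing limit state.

189.4 kN (weld metal governs)

Weld metal: throat = 0.707×5 = 3.535 mm, L = 2×124 = 248 mm. φR_n = 0.75 × 0.6 × 480 × 3.535 × 248 = 189.4 kN.
Base metal shear (12 mm plate): yield φR_n = 1.0×0.6×300×12×248 = 535.7 kN; rupture φR_n = 0.75×0.6×450×12×248 = 602.6 kN; take 535.7 kN (yield).
Governing: min(189.4, 535.7) = 189.4 kN → weld metal.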